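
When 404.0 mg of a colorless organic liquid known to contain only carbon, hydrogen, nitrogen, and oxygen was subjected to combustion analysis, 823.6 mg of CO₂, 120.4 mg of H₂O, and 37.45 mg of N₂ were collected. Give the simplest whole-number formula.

mol C = 0.8236 g CO₂ ÷ 44.009 g/mol = 0.018714 mol
mol H = 2 × 0.1204 g H₂O ÷ 18.015 g/mol = 0.013367 mol
mol N = 2 × 0.03745 g N₂ ÷ 28.014 g/mol = 0.0026737 mol
mass O = 0.4040 − (0.22478 + 0.013474 + 0.037450) = 0.12830 g → mol O = 0.12830 ÷ 15.999 = 0.0080191 mol
Divide by the smallest (0.0026737 mol): C 7.000, H 4.999, N 1.000, O 2.999

C7H5NO3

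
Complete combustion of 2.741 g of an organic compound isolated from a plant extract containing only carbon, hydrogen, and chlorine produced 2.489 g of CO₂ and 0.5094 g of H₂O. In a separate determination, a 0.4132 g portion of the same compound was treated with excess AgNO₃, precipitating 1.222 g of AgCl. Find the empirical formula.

mol C = 2.489 g CO₂ ÷ 44.009 g/mol = 0.056557 mol
mol H = 2 × 0.5094 g H₂O ÷ 18.015 g/mol = 0.056553 mol
From the AgCl data: mol Cl per gram of compound = (1.222 ÷ 143.318) ÷ 0.4132 = 0.020635 mol/g, so in the 2.741 g combustion sample mol Cl = 0.056561 mol
Divide by the smallest (0.056553 mol): C 1.000, H 1.000, Cl 1.000

CHCl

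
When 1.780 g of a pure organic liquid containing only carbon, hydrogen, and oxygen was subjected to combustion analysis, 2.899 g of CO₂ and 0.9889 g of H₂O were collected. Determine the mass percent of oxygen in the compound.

49.33%

mol C = 2.899 g CO₂ ÷ 44.009 g/mol = 0.065873 mol
mol H = 2 × 0.9889 g H₂O ÷ 18.015 g/mol = 0.10979 mol
mass O = 1.780 − (0.79120 + 0.11066) = 0.87814 g → mol O = 0.87814 ÷ 15.999 = 0.054887 mol
mass % O = 0.87814 g ÷ 1.780 g × 100%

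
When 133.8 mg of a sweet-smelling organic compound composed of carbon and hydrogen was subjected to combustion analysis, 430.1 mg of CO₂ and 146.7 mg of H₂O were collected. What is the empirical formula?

mol C = 0.4301 g CO₂ ÷ 44.009 g/mol = 0.0097730 mol
mol H = 2 × 0.1467 g H₂O ÷ 18.015 g/mol = 0.016286 mol
Divide by the smallest (0.0097730 mol): C 1.000, H 1.666
Multiplying each by 3 gives whole numbers: C 3.00, H 5.00

C3H5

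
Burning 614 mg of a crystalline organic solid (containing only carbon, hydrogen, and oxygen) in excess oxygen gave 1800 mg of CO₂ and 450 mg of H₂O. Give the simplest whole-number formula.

mol C = 1.80 g CO₂ ÷ 44.009 g/mol = 0.04090 mol
mol H = 2 × 0.450 g H₂O ÷ 18.015 g/mol = 0.04996 mol
mass O = 0.614 − (0.4913 + 0.05036) = 0.07238 g → mol O = 0.07238 ÷ 15.999 = 0.004524 mol
Divide by the smallest (0.004524 mol): C 9.040, H 11.042, O 1.000

C9H11O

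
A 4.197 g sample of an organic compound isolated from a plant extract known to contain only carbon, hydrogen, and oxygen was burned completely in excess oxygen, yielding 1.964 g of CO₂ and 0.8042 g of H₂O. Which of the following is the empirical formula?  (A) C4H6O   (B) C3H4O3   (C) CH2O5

mol C = 1.964 g CO₂ ÷ 44.009 g/mol = 0.044627 mol
mol H = 2 × 0.8042 g H₂O ÷ 18.015 g/mol = 0.089281 mol
mass O = 4.197 − (0.53602 + 0.089995) = 3.5710 g → mol O = 3.5710 ÷ 15.999 = 0.22320 mol
Divide by the smallest (0.044627 mol): C 1.000, H 2.001, O 5.001

(C) CH2O5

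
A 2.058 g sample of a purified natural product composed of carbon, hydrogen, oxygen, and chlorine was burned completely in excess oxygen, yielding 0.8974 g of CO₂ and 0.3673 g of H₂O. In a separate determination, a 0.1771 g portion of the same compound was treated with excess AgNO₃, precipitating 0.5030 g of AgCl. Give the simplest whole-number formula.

mol C = 0.8974 g CO₂ ÷ 44.009 g/mol = 0.020391 mol
mol H = 2 × 0.3673 g H₂O ÷ 18.015 g/mol = 0.040777 mol
From the AgCl data: mol Cl per gram of compound = (0.5030 ÷ 143.318) ÷ 0.1771 = 0.019817 mol/g, so in the 2.058 g combustion sample mol Cl = 0.040784 mol
mass O = 2.058 − (0.24492 + 0.041103 + 1.4458) = 0.32617 g → mol O = 0.32617 ÷ 15.999 = 0.020387 mol
Divide by the smallest (0.020387 mol): C 1.000, H 2.000, Cl 2.001, O 1.000

CH2Cl2O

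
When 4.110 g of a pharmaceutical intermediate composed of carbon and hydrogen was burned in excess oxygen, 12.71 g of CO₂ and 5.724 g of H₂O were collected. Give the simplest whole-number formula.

mol C = 12.71 g CO₂ ÷ 44.009 g/mol = 0.28880 mol
mol H = 2 × 5.724 g H₂O ÷ 18.015 g/mol = 0.63547 mol
Divide by the smallest (0.28880 mol): C 1.000, H 2.200
Multiplying each by 5 gives whole numbers: C 5.00, H 11.00

C5H11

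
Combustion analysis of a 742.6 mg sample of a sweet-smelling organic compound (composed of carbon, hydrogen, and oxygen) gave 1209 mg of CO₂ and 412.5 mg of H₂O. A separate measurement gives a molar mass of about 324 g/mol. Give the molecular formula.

C12H20O10

mol C = 1.209 g CO₂ ÷ 44.009 g/mol = 0.027472 mol
mol H = 2 × 0.4125 g H₂O ÷ 18.015 g/mol = 0.045795 mol
mass O = 0.7426 − (0.32996 + 0.046162) = 0.36648 g → mol O = 0.36648 ÷ 15.999 = 0.022906 mol
Divide by the smallest (0.022906 mol): C 1.199, H 1.999, O 1.000
Multiplying each by 5 gives whole numbers: C 6.00, H 10.00, O 5.00
Empirical formula: C6H10O5
Empirical-formula mass = 162.14 g/mol; 324 ÷ 162.14 ≈ 2, so the molecular formula is C12H20O10.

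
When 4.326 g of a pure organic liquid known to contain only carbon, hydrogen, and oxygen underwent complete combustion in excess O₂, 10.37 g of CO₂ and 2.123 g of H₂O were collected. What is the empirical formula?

C3H3O

mol C = 10.37 g CO₂ ÷ 44.009 g/mol = 0.23563 mol
mol H = 2 × 2.123 g H₂O ÷ 18.015 g/mol = 0.23569 mol
mass O = 4.326 − (2.8302 + 0.23758) = 1.2582 g → mol O = 1.2582 ÷ 15.999 = 0.078644 mol
Divide by the smallest (0.078644 mol): C 2.996, H 2.997, O 1.000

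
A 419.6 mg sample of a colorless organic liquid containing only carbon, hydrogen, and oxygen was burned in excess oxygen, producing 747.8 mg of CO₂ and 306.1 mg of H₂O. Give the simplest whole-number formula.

C3H6O2

mol C = 0.7478 g CO₂ ÷ 44.009 g/mol = 0.016992 mol
mol H = 2 × 0.3061 g H₂O ÷ 18.015 g/mol = 0.033983 mol
mass O = 0.4196 − (0.20409 + 0.034255) = 0.18125 g → mol O = 0.18125 ÷ 15.999 = 0.011329 mol
Divide by the smallest (0.011329 mol): C 1.500, H 3.000, O 1.000
Multiplying each by 2 gives whole numbers: C 3.00, H 6.00, O 2.00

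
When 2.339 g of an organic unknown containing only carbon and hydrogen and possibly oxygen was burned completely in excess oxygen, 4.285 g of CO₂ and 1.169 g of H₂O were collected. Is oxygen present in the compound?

mol C = 4.285 g CO₂ ÷ 44.009 g/mol = 0.097366 mol
mol H = 2 × 1.169 g H₂O ÷ 18.015 g/mol = 0.12978 mol
C and H account for only 1.3003 g of the 2.339 g sample; the remaining 1.0387 g must be oxygen.

yes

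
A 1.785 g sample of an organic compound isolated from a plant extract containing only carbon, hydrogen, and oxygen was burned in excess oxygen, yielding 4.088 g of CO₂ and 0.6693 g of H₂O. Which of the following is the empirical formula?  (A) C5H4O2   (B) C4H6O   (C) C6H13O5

mol C = 4.088 g CO₂ ÷ 44.009 g/mol = 0.092890 mol
mol H = 2 × 0.6693 g H₂O ÷ 18.015 g/mol = 0.074305 mol
mass O = 1.785 − (1.1157 + 0.074899) = 0.59440 g → mol O = 0.59440 ÷ 15.999 = 0.037152 mol
Divide by the smallest (0.037152 mol): C 2.500, H 2.000, O 1.000
Multiplying each by 2 gives whole numbers: C 5.00, H 4.00, O 2.00

(A) C5H4O2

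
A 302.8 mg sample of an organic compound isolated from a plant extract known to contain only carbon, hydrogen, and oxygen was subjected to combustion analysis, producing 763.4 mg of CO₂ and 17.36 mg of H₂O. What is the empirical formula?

mol C = 0.7634 g CO₂ ÷ 44.009 g/mol = 0.017346 mol
mol H = 2 × 0.01736 g H₂O ÷ 18.015 g/mol = 0.0019273 mol
mass O = 0.3028 − (0.20835 + 0.0019427) = 0.092509 g → mol O = 0.092509 ÷ 15.999 = 0.0057822 mol
Divide by the smallest (0.0019273 mol): C 9.000, H 1.000, O 3.000

C9HO3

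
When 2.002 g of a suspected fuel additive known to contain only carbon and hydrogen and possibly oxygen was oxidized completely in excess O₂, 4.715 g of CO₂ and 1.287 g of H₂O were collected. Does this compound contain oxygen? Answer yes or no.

yes

mol C = 4.715 g CO₂ ÷ 44.009 g/mol = 0.10714 mol
mol H = 2 × 1.287 g H₂O ÷ 18.015 g/mol = 0.14288 mol
C and H account for only 1.4308 g of the 2.002 g sample; the remaining 0.57115 g must be oxygen.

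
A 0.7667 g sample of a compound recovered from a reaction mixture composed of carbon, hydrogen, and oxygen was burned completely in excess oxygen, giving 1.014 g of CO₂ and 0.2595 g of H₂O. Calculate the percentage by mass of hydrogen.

mol C = 1.014 g CO₂ ÷ 44.009 g/mol = 0.023041 mol
mol H = 2 × 0.2595 g H₂O ÷ 18.015 g/mol = 0.028809 mol
mass O = 0.7667 − (0.27674 + 0.029040) = 0.46092 g → mol O = 0.46092 ÷ 15.999 = 0.028809 mol
mass % H = 0.029040 g ÷ 0.7667 g × 100%

3.79%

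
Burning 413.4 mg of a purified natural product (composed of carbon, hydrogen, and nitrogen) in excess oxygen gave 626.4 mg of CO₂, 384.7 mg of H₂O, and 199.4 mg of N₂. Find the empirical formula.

CH3N

mol C = 0.6264 g CO₂ ÷ 44.009 g/mol = 0.014233 mol
mol H = 2 × 0.3847 g H₂O ÷ 18.015 g/mol = 0.042709 mol
mol N = 2 × 0.1994 g N₂ ÷ 28.014 g/mol = 0.014236 mol
Divide by the smallest (0.014233 mol): C 1.000, H 3.001, N 1.000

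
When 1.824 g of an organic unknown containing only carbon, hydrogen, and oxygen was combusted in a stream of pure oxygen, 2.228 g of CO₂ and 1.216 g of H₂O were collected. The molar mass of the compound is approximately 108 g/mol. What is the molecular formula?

C3H8O4

mol C = 2.228 g CO₂ ÷ 44.009 g/mol = 0.050626 mol
mol H = 2 × 1.216 g H₂O ÷ 18.015 g/mol = 0.13500 mol
mass O = 1.824 − (0.60807 + 0.13608) = 1.0799 g → mol O = 1.0799 ÷ 15.999 = 0.067495 mol
Divide by the smallest (0.050626 mol): C 1.000, H 2.667, O 1.333
Multiplying each by 3 gives whole numbers: C 3.00, H 8.00, O 4.00
Empirical formula: C3H8O4
Empirical-formula mass = 108.09 g/mol; 108 ÷ 108.09 ≈ 1, so the molecular formula is C3H8O4.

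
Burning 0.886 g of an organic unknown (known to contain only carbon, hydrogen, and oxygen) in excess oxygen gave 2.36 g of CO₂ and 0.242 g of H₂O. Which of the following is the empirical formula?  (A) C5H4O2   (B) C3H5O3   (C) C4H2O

(C) C4H2O

mol C = 2.36 g CO₂ ÷ 44.009 g/mol = 0.05363 mol
mol H = 2 × 0.242 g H₂O ÷ 18.015 g/mol = 0.02687 mol
mass O = 0.886 − (0.6441 + 0.02708) = 0.2148 g → mol O = 0.2148 ÷ 15.999 = 0.01343 mol
Divide by the smallest (0.01343 mol): C 3.994, H 2.001, O 1.000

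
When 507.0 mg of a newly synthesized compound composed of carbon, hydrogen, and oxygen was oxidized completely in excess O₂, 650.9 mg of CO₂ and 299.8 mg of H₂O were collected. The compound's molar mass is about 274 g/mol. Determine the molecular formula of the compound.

C8H18O10

mol C = 0.6509 g CO₂ ÷ 44.009 g/mol = 0.014790 mol
mol H = 2 × 0.2998 g H₂O ÷ 18.015 g/mol = 0.033283 mol
mass O = 0.5070 − (0.17764 + 0.033550) = 0.29581 g → mol O = 0.29581 ÷ 15.999 = 0.018489 mol
Divide by the smallest (0.014790 mol): C 1.000, H 2.250, O 1.250
Multiplying each by 4 gives whole numbers: C 4.00, H 9.00, O 5.00
Empirical formula: C4H9O5
Empirical-formula mass = 137.11 g/mol; 274 ÷ 137.11 ≈ 2, so the molecular formula is C8H18O10.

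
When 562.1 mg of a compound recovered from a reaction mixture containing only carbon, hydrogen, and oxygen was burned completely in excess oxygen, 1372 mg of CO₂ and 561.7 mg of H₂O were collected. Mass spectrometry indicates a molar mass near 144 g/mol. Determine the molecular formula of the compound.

mol C = 1.372 g CO₂ ÷ 44.009 g/mol = 0.031175 mol
mol H = 2 × 0.5617 g H₂O ÷ 18.015 g/mol = 0.062359 mol
mass O = 0.5621 − (0.37445 + 0.062858) = 0.12479 g → mol O = 0.12479 ÷ 15.999 = 0.0078001 mol
Divide by the smallest (0.0078001 mol): C 3.997, H 7.995, O 1.000
Empirical formula: C4H8O
Empirical-formula mass = 72.11 g/mol; 144 ÷ 72.11 ≈ 2, so the molecular formula is C8H16O2.

C8H16O2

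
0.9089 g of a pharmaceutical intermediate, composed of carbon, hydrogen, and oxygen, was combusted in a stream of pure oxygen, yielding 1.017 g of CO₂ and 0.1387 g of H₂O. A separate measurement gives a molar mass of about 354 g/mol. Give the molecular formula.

mol C = 1.017 g CO₂ ÷ 44.009 g/mol = 0.023109 mol
mol H = 2 × 0.1387 g H₂O ÷ 18.015 g/mol = 0.015398 mol
mass O = 0.9089 − (0.27756 + 0.015521) = 0.61582 g → mol O = 0.61582 ÷ 15.999 = 0.038491 mol
Divide by the smallest (0.015398 mol): C 1.501, H 1.000, O 2.500
Multiplying each by 2 gives whole numbers: C 3.00, H 2.00, O 5.00
Empirical formula: C3H2O5
Empirical-formula mass = 118.04 g/mol; 354 ÷ 118.04 ≈ 3, so the molecular formula is C9H6O15.

C9H6O15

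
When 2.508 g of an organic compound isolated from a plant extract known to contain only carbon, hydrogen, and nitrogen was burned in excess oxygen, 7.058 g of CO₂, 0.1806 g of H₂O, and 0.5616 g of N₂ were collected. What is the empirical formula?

mol C = 7.058 g CO₂ ÷ 44.009 g/mol = 0.16038 mol
mol H = 2 × 0.1806 g H₂O ÷ 18.015 g/mol = 0.020050 mol
mol N = 2 × 0.5616 g N₂ ÷ 28.014 g/mol = 0.040094 mol
Divide by the smallest (0.020050 mol): C 7.999, H 1.000, N 2.000

C8HN2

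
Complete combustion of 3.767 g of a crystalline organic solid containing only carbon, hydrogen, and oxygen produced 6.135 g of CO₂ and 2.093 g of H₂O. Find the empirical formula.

C6H10O5

mol C = 6.135 g CO₂ ÷ 44.009 g/mol = 0.13940 mol
mol H = 2 × 2.093 g H₂O ÷ 18.015 g/mol = 0.23236 mol
mass O = 3.767 − (1.6744 + 0.23422) = 1.8584 g → mol O = 1.8584 ÷ 15.999 = 0.11616 mol
Divide by the smallest (0.11616 mol): C 1.200, H 2.000, O 1.000
Multiplying each by 5 gives whole numbers: C 6.00, H 10.00, O 5.00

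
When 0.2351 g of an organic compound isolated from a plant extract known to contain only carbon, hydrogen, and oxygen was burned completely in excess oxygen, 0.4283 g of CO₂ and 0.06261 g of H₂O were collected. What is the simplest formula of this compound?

C7H5O5

mol C = 0.4283 g CO₂ ÷ 44.009 g/mol = 0.0097321 mol
mol H = 2 × 0.06261 g H₂O ÷ 18.015 g/mol = 0.0069509 mol
mass O = 0.2351 − (0.11689 + 0.0070065) = 0.11120 g → mol O = 0.11120 ÷ 15.999 = 0.0069505 mol
Divide by the smallest (0.0069505 mol): C 1.400, H 1.000, O 1.000
Multiplying each by 5 gives whole numbers: C 7.00, H 5.00, O 5.00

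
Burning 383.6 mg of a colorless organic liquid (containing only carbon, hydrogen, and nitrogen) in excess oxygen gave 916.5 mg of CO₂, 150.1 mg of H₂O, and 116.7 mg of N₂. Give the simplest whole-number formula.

C5H4N2

mol C = 0.9165 g CO₂ ÷ 44.009 g/mol = 0.020825 mol
mol H = 2 × 0.1501 g H₂O ÷ 18.015 g/mol = 0.016664 mol
mol N = 2 × 0.1167 g N₂ ÷ 28.014 g/mol = 0.0083315 mol
Divide by the smallest (0.0083315 mol): C 2.500, H 2.000, N 1.000
Multiplying each by 2 gives whole numbers: C 5.00, H 4.00, N 2.00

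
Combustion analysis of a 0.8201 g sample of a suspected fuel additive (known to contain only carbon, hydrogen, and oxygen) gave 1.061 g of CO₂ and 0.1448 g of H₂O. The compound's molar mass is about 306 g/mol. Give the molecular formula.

C9H6O12

mol C = 1.061 g CO₂ ÷ 44.009 g/mol = 0.024109 mol
mol H = 2 × 0.1448 g H₂O ÷ 18.015 g/mol = 0.016075 mol
mass O = 0.8201 − (0.28957 + 0.016204) = 0.51433 g → mol O = 0.51433 ÷ 15.999 = 0.032147 mol
Divide by the smallest (0.016075 mol): C 1.500, H 1.000, O 2.000
Multiplying each by 2 gives whole numbers: C 3.00, H 2.00, O 4.00
Empirical formula: C3H2O4
Empirical-formula mass = 102.05 g/mol; 306 ÷ 102.05 ≈ 3, so the molecular formula is C9H6O12.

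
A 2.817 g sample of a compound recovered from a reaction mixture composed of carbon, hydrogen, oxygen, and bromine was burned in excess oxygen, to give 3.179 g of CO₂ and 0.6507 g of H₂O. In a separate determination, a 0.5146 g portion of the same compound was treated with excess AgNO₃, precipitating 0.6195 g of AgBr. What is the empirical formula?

C8H8Br2O3

mol C = 3.179 g CO₂ ÷ 44.009 g/mol = 0.072235 mol
mol H = 2 × 0.6507 g H₂O ÷ 18.015 g/mol = 0.072240 mol
From the AgBr data: mol Br per gram of compound = (0.6195 ÷ 187.772) ÷ 0.5146 = 0.0064112 mol/g, so in the 2.817 g combustion sample mol Br = 0.018060 mol
mass O = 2.817 − (0.86762 + 0.072818 + 1.4431) = 0.43347 g → mol O = 0.43347 ÷ 15.999 = 0.027093 mol
Divide by the smallest (0.018060 mol): C 4.000, H 4.000, Br 1.000, O 1.500
Multiplying each by 2 gives whole numbers: C 8.00, H 8.00, Br 2.00, O 3.00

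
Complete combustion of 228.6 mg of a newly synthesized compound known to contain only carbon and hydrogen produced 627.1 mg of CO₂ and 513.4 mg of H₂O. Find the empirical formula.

CH4

mol C = 0.6271 g CO₂ ÷ 44.009 g/mol = 0.014249 mol
mol H = 2 × 0.5134 g H₂O ÷ 18.015 g/mol = 0.056997 mol
Divide by the smallest (0.014249 mol): C 1.000, H 4.000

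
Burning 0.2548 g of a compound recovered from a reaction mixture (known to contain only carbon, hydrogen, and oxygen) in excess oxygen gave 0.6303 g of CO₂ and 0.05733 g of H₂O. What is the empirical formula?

mol C = 0.6303 g CO₂ ÷ 44.009 g/mol = 0.014322 mol
mol H = 2 × 0.05733 g H₂O ÷ 18.015 g/mol = 0.0063647 mol
mass O = 0.2548 − (0.17202 + 0.0064156) = 0.076362 g → mol O = 0.076362 ÷ 15.999 = 0.0047729 mol
Divide by the smallest (0.0047729 mol): C 3.001, H 1.334, O 1.000
Multiplying each by 3 gives whole numbers: C 9.00, H 4.00, O 3.00

C9H4O3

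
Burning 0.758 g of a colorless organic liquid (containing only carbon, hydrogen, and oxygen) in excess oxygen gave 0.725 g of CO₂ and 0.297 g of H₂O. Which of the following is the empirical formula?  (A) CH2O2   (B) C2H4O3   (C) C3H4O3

(A) CH2O2

mol C = 0.725 g CO₂ ÷ 44.009 g/mol = 0.01647 mol
mol H = 2 × 0.297 g H₂O ÷ 18.015 g/mol = 0.03297 mol
mass O = 0.758 − (0.1979 + 0.03324) = 0.5269 g → mol O = 0.5269 ÷ 15.999 = 0.03293 mol
Divide by the smallest (0.01647 mol): C 1.000, H 2.002, O 1.999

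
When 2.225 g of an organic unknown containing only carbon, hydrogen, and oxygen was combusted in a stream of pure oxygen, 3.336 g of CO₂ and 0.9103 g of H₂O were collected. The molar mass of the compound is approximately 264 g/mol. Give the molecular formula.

mol C = 3.336 g CO₂ ÷ 44.009 g/mol = 0.075803 mol
mol H = 2 × 0.9103 g H₂O ÷ 18.015 g/mol = 0.10106 mol
mass O = 2.225 − (0.91047 + 0.10187) = 1.2127 g → mol O = 1.2127 ÷ 15.999 = 0.075796 mol
Divide by the smallest (0.075796 mol): C 1.000, H 1.333, O 1.000
Multiplying each by 3 gives whole numbers: C 3.00, H 4.00, O 3.00
Empirical formula: C3H4O3
Empirical-formula mass = 88.06 g/mol; 264 ÷ 88.06 ≈ 3, so the molecular formula is C9H12O9.

C9H12O9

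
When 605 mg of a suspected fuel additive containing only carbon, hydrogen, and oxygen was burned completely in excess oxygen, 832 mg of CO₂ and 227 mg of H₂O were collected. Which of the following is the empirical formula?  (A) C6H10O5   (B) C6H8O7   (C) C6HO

mol C = 0.832 g CO₂ ÷ 44.009 g/mol = 0.01891 mol
mol H = 2 × 0.227 g H₂O ÷ 18.015 g/mol = 0.02520 mol
mass O = 0.605 − (0.2271 + 0.02540) = 0.3525 g → mol O = 0.3525 ÷ 15.999 = 0.02203 mol
Divide by the smallest (0.01891 mol): C 1.000, H 1.333, O 1.166
Multiplying each by 6 gives whole numbers: C 6.00, H 8.00, O 6.99

(B) C6H8O7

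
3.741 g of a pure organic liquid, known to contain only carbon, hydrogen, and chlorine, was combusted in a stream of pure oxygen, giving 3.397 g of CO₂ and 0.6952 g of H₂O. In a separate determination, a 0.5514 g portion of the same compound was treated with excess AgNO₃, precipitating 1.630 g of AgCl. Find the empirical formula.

mol C = 3.397 g CO₂ ÷ 44.009 g/mol = 0.077189 mol
mol H = 2 × 0.6952 g H₂O ÷ 18.015 g/mol = 0.077180 mol
From the AgCl data: mol Cl per gram of compound = (1.630 ÷ 143.318) ÷ 0.5514 = 0.020626 mol/g, so in the 3.741 g combustion sample mol Cl = 0.077163 mol
Divide by the smallest (0.077163 mol): C 1.000, H 1.000, Cl 1.000

CHCl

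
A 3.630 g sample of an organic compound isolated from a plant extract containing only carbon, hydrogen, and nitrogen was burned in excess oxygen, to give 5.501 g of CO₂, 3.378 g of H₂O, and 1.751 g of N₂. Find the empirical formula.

CH3N

mol C = 5.501 g CO₂ ÷ 44.009 g/mol = 0.12500 mol
mol H = 2 × 3.378 g H₂O ÷ 18.015 g/mol = 0.37502 mol
mol N = 2 × 1.751 g N₂ ÷ 28.014 g/mol = 0.12501 mol
Divide by the smallest (0.12500 mol): C 1.000, H 3.000, N 1.000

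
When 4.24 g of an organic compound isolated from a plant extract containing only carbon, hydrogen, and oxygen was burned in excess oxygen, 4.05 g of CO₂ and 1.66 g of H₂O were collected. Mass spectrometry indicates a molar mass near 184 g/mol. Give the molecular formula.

mol C = 4.05 g CO₂ ÷ 44.009 g/mol = 0.09203 mol
mol H = 2 × 1.66 g H₂O ÷ 18.015 g/mol = 0.1843 mol
mass O = 4.24 − (1.105 + 0.1858) = 2.949 g → mol O = 2.949 ÷ 15.999 = 0.1843 mol
Divide by the smallest (0.09203 mol): C 1.000, H 2.003, O 2.003
Empirical formula: CH2O2
Empirical-formula mass = 46.02 g/mol; 184 ÷ 46.02 ≈ 4, so the molecular formula is C4H8O8.

C4H8O8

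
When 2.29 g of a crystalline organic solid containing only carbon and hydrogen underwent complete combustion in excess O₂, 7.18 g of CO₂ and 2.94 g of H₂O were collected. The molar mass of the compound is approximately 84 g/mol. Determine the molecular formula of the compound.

C6H12

mol C = 7.18 g CO₂ ÷ 44.009 g/mol = 0.1631 mol
mol H = 2 × 2.94 g H₂O ÷ 18.015 g/mol = 0.3264 mol
Divide by the smallest (0.1631 mol): C 1.000, H 2.001
Empirical formula: CH2
Empirical-formula mass = 14.03 g/mol; 84 ÷ 14.03 ≈ 6, so the molecular formula is C6H12.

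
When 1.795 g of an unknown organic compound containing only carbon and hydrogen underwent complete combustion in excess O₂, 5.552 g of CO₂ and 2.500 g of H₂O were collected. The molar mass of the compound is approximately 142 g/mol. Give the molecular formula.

C10H22

mol C = 5.552 g CO₂ ÷ 44.009 g/mol = 0.12616 mol
mol H = 2 × 2.500 g H₂O ÷ 18.015 g/mol = 0.27755 mol
Divide by the smallest (0.12616 mol): C 1.000, H 2.200
Multiplying each by 5 gives whole numbers: C 5.00, H 11.00
Empirical formula: C5H11
Empirical-formula mass = 71.14 g/mol; 142 ÷ 71.14 ≈ 2, so the molecular formula is C10H22.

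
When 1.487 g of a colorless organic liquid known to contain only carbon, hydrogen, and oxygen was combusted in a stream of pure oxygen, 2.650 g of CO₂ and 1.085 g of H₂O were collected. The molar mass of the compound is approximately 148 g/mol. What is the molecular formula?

mol C = 2.650 g CO₂ ÷ 44.009 g/mol = 0.060215 mol
mol H = 2 × 1.085 g H₂O ÷ 18.015 g/mol = 0.12046 mol
mass O = 1.487 − (0.72324 + 0.12142) = 0.64234 g → mol O = 0.64234 ÷ 15.999 = 0.040149 mol
Divide by the smallest (0.040149 mol): C 1.500, H 3.000, O 1.000
Multiplying each by 2 gives whole numbers: C 3.00, H 6.00, O 2.00
Empirical formula: C3H6O2
Empirical-formula mass = 74.08 g/mol; 148 ÷ 74.08 ≈ 2, so the molecular formula is C6H12O4.

C6H12O4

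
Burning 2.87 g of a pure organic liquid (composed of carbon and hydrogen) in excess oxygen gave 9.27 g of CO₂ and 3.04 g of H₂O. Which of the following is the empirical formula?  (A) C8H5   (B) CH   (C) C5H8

(C) C5H8

mol C = 9.27 g CO₂ ÷ 44.009 g/mol = 0.2106 mol
mol H = 2 × 3.04 g H₂O ÷ 18.015 g/mol = 0.3375 mol
Divide by the smallest (0.2106 mol): C 1.000, H 1.602
Multiplying each by 5 gives whole numbers: C 5.00, H 8.01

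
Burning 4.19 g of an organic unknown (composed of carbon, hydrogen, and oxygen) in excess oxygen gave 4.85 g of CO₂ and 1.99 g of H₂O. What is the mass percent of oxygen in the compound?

63.1%

mol C = 4.85 g CO₂ ÷ 44.009 g/mol = 0.1102 mol
mol H = 2 × 1.99 g H₂O ÷ 18.015 g/mol = 0.2209 mol
mass O = 4.19 − (1.324 + 0.2227) = 2.644 g → mol O = 2.644 ÷ 15.999 = 0.1652 mol
mass % O = 2.644 g ÷ 4.19 g × 100%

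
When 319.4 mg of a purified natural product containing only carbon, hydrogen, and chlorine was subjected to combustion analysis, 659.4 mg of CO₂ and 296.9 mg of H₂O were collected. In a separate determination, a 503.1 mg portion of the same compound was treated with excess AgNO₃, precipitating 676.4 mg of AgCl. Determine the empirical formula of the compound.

C5H11Cl

mol C = 0.6594 g CO₂ ÷ 44.009 g/mol = 0.014983 mol
mol H = 2 × 0.2969 g H₂O ÷ 18.015 g/mol = 0.032961 mol
From the AgCl data: mol Cl per gram of compound = (0.6764 ÷ 143.318) ÷ 0.5031 = 0.0093810 mol/g, so in the 0.3194 g combustion sample mol Cl = 0.0029963 mol
Divide by the smallest (0.0029963 mol): C 5.001, H 11.001, Cl 1.000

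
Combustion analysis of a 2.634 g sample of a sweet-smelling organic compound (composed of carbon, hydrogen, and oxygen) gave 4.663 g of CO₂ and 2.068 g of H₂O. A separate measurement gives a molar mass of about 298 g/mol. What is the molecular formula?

C12H26O8

mol C = 4.663 g CO₂ ÷ 44.009 g/mol = 0.10596 mol
mol H = 2 × 2.068 g H₂O ÷ 18.015 g/mol = 0.22959 mol
mass O = 2.634 − (1.2726 + 0.23142) = 1.1299 g → mol O = 1.1299 ÷ 15.999 = 0.070626 mol
Divide by the smallest (0.070626 mol): C 1.500, H 3.251, O 1.000
Multiplying each by 4 gives whole numbers: C 6.00, H 13.00, O 4.00
Empirical formula: C6H13O4
Empirical-formula mass = 149.17 g/mol; 298 ÷ 149.17 ≈ 2, so the molecular formula is C12H26O8.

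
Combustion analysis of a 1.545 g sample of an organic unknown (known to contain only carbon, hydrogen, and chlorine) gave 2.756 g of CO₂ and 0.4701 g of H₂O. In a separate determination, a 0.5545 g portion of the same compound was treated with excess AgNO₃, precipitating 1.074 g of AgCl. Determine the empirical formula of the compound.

mol C = 2.756 g CO₂ ÷ 44.009 g/mol = 0.062624 mol
mol H = 2 × 0.4701 g H₂O ÷ 18.015 g/mol = 0.052190 mol
From the AgCl data: mol Cl per gram of compound = (1.074 ÷ 143.318) ÷ 0.5545 = 0.013515 mol/g, so in the 1.545 g combustion sample mol Cl = 0.020880 mol
Divide by the smallest (0.020880 mol): C 2.999, H 2.500, Cl 1.000
Multiplying each by 2 gives whole numbers: C 6.00, H 5.00, Cl 2.00

C6H5Cl2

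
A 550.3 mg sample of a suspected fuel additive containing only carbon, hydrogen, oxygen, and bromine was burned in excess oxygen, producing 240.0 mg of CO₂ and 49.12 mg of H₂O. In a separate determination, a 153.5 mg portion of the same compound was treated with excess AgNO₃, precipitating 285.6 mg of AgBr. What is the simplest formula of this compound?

mol C = 0.2400 g CO₂ ÷ 44.009 g/mol = 0.0054534 mol
mol H = 2 × 0.04912 g H₂O ÷ 18.015 g/mol = 0.0054532 mol
From the AgBr data: mol Br per gram of compound = (0.2856 ÷ 187.772) ÷ 0.1535 = 0.0099088 mol/g, so in the 0.5503 g combustion sample mol Br = 0.0054528 mol
mass O = 0.5503 − (0.065501 + 0.0054969 + 0.43570) = 0.043603 g → mol O = 0.043603 ÷ 15.999 = 0.0027253 mol
Divide by the smallest (0.0027253 mol): C 2.001, H 2.001, Br 2.001, O 1.000

C2H2Br2O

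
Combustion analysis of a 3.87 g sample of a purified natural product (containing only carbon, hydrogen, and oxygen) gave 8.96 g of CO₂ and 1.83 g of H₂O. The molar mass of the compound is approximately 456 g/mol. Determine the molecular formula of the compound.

mol C = 8.96 g CO₂ ÷ 44.009 g/mol = 0.2036 mol
mol H = 2 × 1.83 g H₂O ÷ 18.015 g/mol = 0.2032 mol
mass O = 3.87 − (2.445 + 0.2048) = 1.220 g → mol O = 1.220 ÷ 15.999 = 0.07624 mol
Divide by the smallest (0.07624 mol): C 2.670, H 2.665, O 1.000
Multiplying each by 3 gives whole numbers: C 8.01, H 7.99, O 3.00
Empirical formula: C8H8O3
Empirical-formula mass = 152.15 g/mol; 456 ÷ 152.15 ≈ 3, so the molecular formula is C24H24O9.

C24H24O9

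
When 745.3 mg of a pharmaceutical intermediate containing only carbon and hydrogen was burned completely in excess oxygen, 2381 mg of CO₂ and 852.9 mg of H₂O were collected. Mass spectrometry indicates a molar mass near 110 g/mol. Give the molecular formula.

C8H14

mol C = 2.381 g CO₂ ÷ 44.009 g/mol = 0.054103 mol
mol H = 2 × 0.8529 g H₂O ÷ 18.015 g/mol = 0.094688 mol
Divide by the smallest (0.054103 mol): C 1.000, H 1.750
Multiplying each by 4 gives whole numbers: C 4.00, H 7.00
Empirical formula: C4H7
Empirical-formula mass = 55.10 g/mol; 110 ÷ 55.10 ≈ 2, so the molecular formula is C8H14.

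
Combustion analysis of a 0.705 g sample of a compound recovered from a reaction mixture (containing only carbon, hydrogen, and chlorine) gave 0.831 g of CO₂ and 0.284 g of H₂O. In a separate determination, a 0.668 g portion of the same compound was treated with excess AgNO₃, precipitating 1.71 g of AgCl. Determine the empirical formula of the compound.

C3H5Cl2

mol C = 0.831 g CO₂ ÷ 44.009 g/mol = 0.01888 mol
mol H = 2 × 0.284 g H₂O ÷ 18.015 g/mol = 0.03153 mol
From the AgCl data: mol Cl per gram of compound = (1.71 ÷ 143.318) ÷ 0.668 = 0.01786 mol/g, so in the 0.705 g combustion sample mol Cl = 0.01259 mol
Divide by the smallest (0.01259 mol): C 1.500, H 2.504, Cl 1.000
Multiplying each by 2 gives whole numbers: C 3.00, H 5.01, Cl 2.00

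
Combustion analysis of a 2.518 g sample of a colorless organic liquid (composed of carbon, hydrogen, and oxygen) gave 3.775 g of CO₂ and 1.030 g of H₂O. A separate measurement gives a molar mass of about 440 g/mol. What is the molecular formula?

mol C = 3.775 g CO₂ ÷ 44.009 g/mol = 0.085778 mol
mol H = 2 × 1.030 g H₂O ÷ 18.015 g/mol = 0.11435 mol
mass O = 2.518 − (1.0303 + 0.11526) = 1.3725 g → mol O = 1.3725 ÷ 15.999 = 0.085784 mol
Divide by the smallest (0.085778 mol): C 1.000, H 1.333, O 1.000
Multiplying each by 3 gives whole numbers: C 3.00, H 4.00, O 3.00
Empirical formula: C3H4O3
Empirical-formula mass = 88.06 g/mol; 440 ÷ 88.06 ≈ 5, so the molecular formula is C15H20O15.

C15H20O15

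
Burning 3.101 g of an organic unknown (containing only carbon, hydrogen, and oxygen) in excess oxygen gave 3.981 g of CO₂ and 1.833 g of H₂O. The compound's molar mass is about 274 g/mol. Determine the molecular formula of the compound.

C8H18O10

mol C = 3.981 g CO₂ ÷ 44.009 g/mol = 0.090459 mol
mol H = 2 × 1.833 g H₂O ÷ 18.015 g/mol = 0.20350 mol
mass O = 3.101 − (1.0865 + 0.20513) = 1.8094 g → mol O = 1.8094 ÷ 15.999 = 0.11309 mol
Divide by the smallest (0.090459 mol): C 1.000, H 2.250, O 1.250
Multiplying each by 4 gives whole numbers: C 4.00, H 9.00, O 5.00
Empirical formula: C4H9O5
Empirical-formula mass = 137.11 g/mol; 274 ÷ 137.11 ≈ 2, so the molecular formula is C8H18O10.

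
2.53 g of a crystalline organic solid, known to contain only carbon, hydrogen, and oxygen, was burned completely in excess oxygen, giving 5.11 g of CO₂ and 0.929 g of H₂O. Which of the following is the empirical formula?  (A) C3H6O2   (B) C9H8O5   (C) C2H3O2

(B) C9H8O5

mol C = 5.11 g CO₂ ÷ 44.009 g/mol = 0.1161 mol
mol H = 2 × 0.929 g H₂O ÷ 18.015 g/mol = 0.1031 mol
mass O = 2.53 − (1.395 + 0.1040) = 1.031 g → mol O = 1.031 ÷ 15.999 = 0.06447 mol
Divide by the smallest (0.06447 mol): C 1.801, H 1.600, O 1.000
Multiplying each by 5 gives whole numbers: C 9.01, H 8.00, O 5.00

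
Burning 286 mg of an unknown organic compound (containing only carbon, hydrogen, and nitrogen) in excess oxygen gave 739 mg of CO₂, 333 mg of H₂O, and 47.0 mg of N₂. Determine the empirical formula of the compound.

C5H11N

mol C = 0.739 g CO₂ ÷ 44.009 g/mol = 0.01679 mol
mol H = 2 × 0.333 g H₂O ÷ 18.015 g/mol = 0.03697 mol
mol N = 2 × 0.0470 g N₂ ÷ 28.014 g/mol = 0.003355 mol
Divide by the smallest (0.003355 mol): C 5.004, H 11.018, N 1.000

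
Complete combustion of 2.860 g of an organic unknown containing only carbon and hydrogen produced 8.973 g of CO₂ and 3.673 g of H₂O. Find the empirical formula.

mol C = 8.973 g CO₂ ÷ 44.009 g/mol = 0.20389 mol
mol H = 2 × 3.673 g H₂O ÷ 18.015 g/mol = 0.40777 mol
Divide by the smallest (0.20389 mol): C 1.000, H 2.000

CH2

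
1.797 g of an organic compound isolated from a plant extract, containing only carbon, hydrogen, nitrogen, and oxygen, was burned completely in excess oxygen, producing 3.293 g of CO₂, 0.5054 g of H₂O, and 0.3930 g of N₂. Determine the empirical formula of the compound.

mol C = 3.293 g CO₂ ÷ 44.009 g/mol = 0.074826 mol
mol H = 2 × 0.5054 g H₂O ÷ 18.015 g/mol = 0.056109 mol
mol N = 2 × 0.3930 g N₂ ÷ 28.014 g/mol = 0.028057 mol
mass O = 1.797 − (0.89873 + 0.056558 + 0.39300) = 0.44871 g → mol O = 0.44871 ÷ 15.999 = 0.028046 mol
Divide by the smallest (0.028046 mol): C 2.668, H 2.001, N 1.000, O 1.000
Multiplying each by 3 gives whole numbers: C 8.00, H 6.00, N 3.00, O 3.00

C8H6N3O3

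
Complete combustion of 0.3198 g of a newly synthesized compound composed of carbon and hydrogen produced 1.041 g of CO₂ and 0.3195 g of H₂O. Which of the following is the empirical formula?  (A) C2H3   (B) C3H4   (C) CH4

mol C = 1.041 g CO₂ ÷ 44.009 g/mol = 0.023654 mol
mol H = 2 × 0.3195 g H₂O ÷ 18.015 g/mol = 0.035470 mol
Divide by the smallest (0.023654 mol): C 1.000, H 1.500
Multiplying each by 2 gives whole numbers: C 2.00, H 3.00

(A) C2H3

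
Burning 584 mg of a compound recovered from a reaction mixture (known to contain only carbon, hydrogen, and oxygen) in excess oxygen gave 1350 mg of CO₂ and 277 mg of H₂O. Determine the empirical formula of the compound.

C8H8O3

mol C = 1.35 g CO₂ ÷ 44.009 g/mol = 0.03068 mol
mol H = 2 × 0.277 g H₂O ÷ 18.015 g/mol = 0.03075 mol
mass O = 0.584 − (0.3684 + 0.03100) = 0.1846 g → mol O = 0.1846 ÷ 15.999 = 0.01154 mol
Divide by the smallest (0.01154 mol): C 2.659, H 2.666, O 1.000
Multiplying each by 3 gives whole numbers: C 7.98, H 8.00, O 3.00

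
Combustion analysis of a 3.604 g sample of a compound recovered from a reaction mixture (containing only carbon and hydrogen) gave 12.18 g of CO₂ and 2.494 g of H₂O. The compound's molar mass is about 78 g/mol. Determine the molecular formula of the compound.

C6H6

mol C = 12.18 g CO₂ ÷ 44.009 g/mol = 0.27676 mol
mol H = 2 × 2.494 g H₂O ÷ 18.015 g/mol = 0.27688 mol
Divide by the smallest (0.27676 mol): C 1.000, H 1.000
Empirical formula: CH
Empirical-formula mass = 13.02 g/mol; 78 ÷ 13.02 ≈ 6, so the molecular formula is C6H6.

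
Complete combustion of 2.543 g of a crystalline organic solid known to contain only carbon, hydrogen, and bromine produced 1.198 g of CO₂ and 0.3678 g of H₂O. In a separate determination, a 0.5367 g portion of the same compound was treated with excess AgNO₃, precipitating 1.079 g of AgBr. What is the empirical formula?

C2H3Br2

mol C = 1.198 g CO₂ ÷ 44.009 g/mol = 0.027222 mol
mol H = 2 × 0.3678 g H₂O ÷ 18.015 g/mol = 0.040833 mol
From the AgBr data: mol Br per gram of compound = (1.079 ÷ 187.772) ÷ 0.5367 = 0.010707 mol/g, so in the 2.543 g combustion sample mol Br = 0.027227 mol
Divide by the smallest (0.027222 mol): C 1.000, H 1.500, Br 1.000
Multiplying each by 2 gives whole numbers: C 2.00, H 3.00, Br 2.00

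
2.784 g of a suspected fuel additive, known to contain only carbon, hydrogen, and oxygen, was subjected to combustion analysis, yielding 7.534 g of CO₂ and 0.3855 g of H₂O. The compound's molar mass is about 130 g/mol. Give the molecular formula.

mol C = 7.534 g CO₂ ÷ 44.009 g/mol = 0.17119 mol
mol H = 2 × 0.3855 g H₂O ÷ 18.015 g/mol = 0.042798 mol
mass O = 2.784 − (2.0562 + 0.043140) = 0.68467 g → mol O = 0.68467 ÷ 15.999 = 0.042795 mol
Divide by the smallest (0.042795 mol): C 4.000, H 1.000, O 1.000
Empirical formula: C4HO
Empirical-formula mass = 65.05 g/mol; 130 ÷ 65.05 ≈ 2, so the molecular formula is C8H2O2.

C8H2O2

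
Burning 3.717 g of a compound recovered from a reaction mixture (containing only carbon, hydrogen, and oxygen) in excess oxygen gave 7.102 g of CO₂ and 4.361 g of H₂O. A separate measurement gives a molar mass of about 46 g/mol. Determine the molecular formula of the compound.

mol C = 7.102 g CO₂ ÷ 44.009 g/mol = 0.16138 mol
mol H = 2 × 4.361 g H₂O ÷ 18.015 g/mol = 0.48415 mol
mass O = 3.717 − (1.9383 + 0.48803) = 1.2907 g → mol O = 1.2907 ÷ 15.999 = 0.080673 mol
Divide by the smallest (0.080673 mol): C 2.000, H 6.001, O 1.000
Empirical formula: C2H6O
Empirical-formula mass = 46.07 g/mol; 46 ÷ 46.07 ≈ 1, so the molecular formula is C2H6O.

C2H6O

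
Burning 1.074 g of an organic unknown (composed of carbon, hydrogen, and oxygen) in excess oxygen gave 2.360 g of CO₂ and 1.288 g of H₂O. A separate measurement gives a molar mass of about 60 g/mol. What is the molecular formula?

mol C = 2.360 g CO₂ ÷ 44.009 g/mol = 0.053625 mol
mol H = 2 × 1.288 g H₂O ÷ 18.015 g/mol = 0.14299 mol
mass O = 1.074 − (0.64409 + 0.14414) = 0.28577 g → mol O = 0.28577 ÷ 15.999 = 0.017862 mol
Divide by the smallest (0.017862 mol): C 3.002, H 8.006, O 1.000
Empirical formula: C3H8O
Empirical-formula mass = 60.10 g/mol; 60 ÷ 60.10 ≈ 1, so the molecular formula is C3H8O.

C3H8O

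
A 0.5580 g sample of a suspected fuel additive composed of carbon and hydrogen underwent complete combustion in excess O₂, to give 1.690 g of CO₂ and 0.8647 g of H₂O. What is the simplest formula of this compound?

C2H5

mol C = 1.690 g CO₂ ÷ 44.009 g/mol = 0.038401 mol
mol H = 2 × 0.8647 g H₂O ÷ 18.015 g/mol = 0.095998 mol
Divide by the smallest (0.038401 mol): C 1.000, H 2.500
Multiplying each by 2 gives whole numbers: C 2.00, H 5.00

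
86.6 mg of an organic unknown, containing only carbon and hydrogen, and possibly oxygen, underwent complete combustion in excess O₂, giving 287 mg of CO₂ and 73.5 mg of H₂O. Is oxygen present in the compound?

mol C = 0.287 g CO₂ ÷ 44.009 g/mol = 0.006521 mol
mol H = 2 × 0.0735 g H₂O ÷ 18.015 g/mol = 0.008160 mol
C and H together account for 0.08655 g — essentially the entire 0.0866 g sample — so the compound contains no oxygen.

no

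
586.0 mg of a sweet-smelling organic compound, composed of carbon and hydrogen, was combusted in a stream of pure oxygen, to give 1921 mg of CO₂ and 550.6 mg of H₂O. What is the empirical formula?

C5H7

mol C = 1.921 g CO₂ ÷ 44.009 g/mol = 0.043650 mol
mol H = 2 × 0.5506 g H₂O ÷ 18.015 g/mol = 0.061127 mol
Divide by the smallest (0.043650 mol): C 1.000, H 1.400
Multiplying each by 5 gives whole numbers: C 5.00, H 7.00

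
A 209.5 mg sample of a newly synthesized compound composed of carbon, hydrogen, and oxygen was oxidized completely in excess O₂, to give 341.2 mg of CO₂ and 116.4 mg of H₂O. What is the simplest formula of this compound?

mol C = 0.3412 g CO₂ ÷ 44.009 g/mol = 0.0077530 mol
mol H = 2 × 0.1164 g H₂O ÷ 18.015 g/mol = 0.012923 mol
mass O = 0.2095 − (0.093121 + 0.013026) = 0.10335 g → mol O = 0.10335 ÷ 15.999 = 0.0064600 mol
Divide by the smallest (0.0064600 mol): C 1.200, H 2.000, O 1.000
Multiplying each by 5 gives whole numbers: C 6.00, H 10.00, O 5.00

C6H10O5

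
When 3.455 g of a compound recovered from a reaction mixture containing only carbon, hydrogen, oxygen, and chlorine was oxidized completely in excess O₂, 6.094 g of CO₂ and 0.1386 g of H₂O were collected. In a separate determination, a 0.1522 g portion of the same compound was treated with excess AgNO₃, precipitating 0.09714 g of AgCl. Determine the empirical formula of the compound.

C9HClO5

mol C = 6.094 g CO₂ ÷ 44.009 g/mol = 0.13847 mol
mol H = 2 × 0.1386 g H₂O ÷ 18.015 g/mol = 0.015387 mol
From the AgCl data: mol Cl per gram of compound = (0.09714 ÷ 143.318) ÷ 0.1522 = 0.0044533 mol/g, so in the 3.455 g combustion sample mol Cl = 0.015386 mol
mass O = 3.455 − (1.6632 + 0.015510 + 0.54544) = 1.2309 g → mol O = 1.2309 ÷ 15.999 = 0.076934 mol
Divide by the smallest (0.015386 mol): C 9.000, H 1.000, Cl 1.000, O 5.000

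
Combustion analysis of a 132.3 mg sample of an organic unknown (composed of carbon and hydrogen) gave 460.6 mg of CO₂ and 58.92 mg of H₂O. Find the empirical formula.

C8H5

mol C = 0.4606 g CO₂ ÷ 44.009 g/mol = 0.010466 mol
mol H = 2 × 0.05892 g H₂O ÷ 18.015 g/mol = 0.0065412 mol
Divide by the smallest (0.0065412 mol): C 1.600, H 1.000
Multiplying each by 5 gives whole numbers: C 8.00, H 5.00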